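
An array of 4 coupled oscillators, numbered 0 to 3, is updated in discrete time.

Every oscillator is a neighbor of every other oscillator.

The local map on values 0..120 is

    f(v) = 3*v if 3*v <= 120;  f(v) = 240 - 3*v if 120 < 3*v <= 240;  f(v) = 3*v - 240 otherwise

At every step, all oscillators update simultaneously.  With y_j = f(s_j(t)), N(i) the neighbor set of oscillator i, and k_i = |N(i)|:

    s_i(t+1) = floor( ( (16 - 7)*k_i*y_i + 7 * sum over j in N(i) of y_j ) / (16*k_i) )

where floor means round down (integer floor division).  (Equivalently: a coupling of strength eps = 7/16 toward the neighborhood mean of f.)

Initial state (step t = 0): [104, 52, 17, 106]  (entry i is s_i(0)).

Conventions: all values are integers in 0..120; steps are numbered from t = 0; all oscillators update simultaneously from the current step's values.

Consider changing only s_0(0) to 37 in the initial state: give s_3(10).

Simulating step by step:
t=0: [37, 52, 17, 106]
t=1: [93, 82, 68, 79]
t=2: [28, 14, 27, 13]
t=3: [70, 53, 69, 52]
t=4: [45, 67, 47, 68]
t=5: [84, 56, 81, 55]
t=6: [28, 53, 24, 54]
t=7: [80, 79, 75, 78]
t=8: [3, 4, 9, 6]
t=9: [13, 14, 20, 17]
t=10: [44, 45, 53, 49]

Answer: s_3(10) = 49
Key observation: This trace re-runs the system from the modified initial state.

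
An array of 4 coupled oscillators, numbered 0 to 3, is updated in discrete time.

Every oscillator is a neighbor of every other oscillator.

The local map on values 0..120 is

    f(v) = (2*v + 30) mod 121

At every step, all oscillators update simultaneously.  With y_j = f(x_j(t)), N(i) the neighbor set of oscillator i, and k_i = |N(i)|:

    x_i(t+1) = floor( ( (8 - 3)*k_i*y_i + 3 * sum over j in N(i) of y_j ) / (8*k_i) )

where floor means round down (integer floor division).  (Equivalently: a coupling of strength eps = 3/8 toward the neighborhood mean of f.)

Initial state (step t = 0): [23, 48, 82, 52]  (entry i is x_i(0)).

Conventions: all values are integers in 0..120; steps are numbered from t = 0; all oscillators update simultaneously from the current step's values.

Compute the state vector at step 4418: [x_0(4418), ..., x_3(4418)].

Answer: [83, 49, 82, 54]
Key observation: The state at step 11, [59, 25, 58, 30], reappears at step 15: the system is in a cycle of period 4 from step 11 on.  Therefore the state at step 4418 equals the state at step 11 + ((4418 - 11) mod 4) = 14, which is [83, 49, 82, 54].

Derivation:
t=0: [23, 48, 82, 52]
t=1: [58, 23, 57, 27]
t=2: [38, 64, 37, 68]
t=3: [89, 55, 88, 59]
t=4: [70, 36, 69, 40]
t=5: [63, 89, 62, 93]
t=6: [48, 74, 47, 78]
t=7: [18, 44, 17, 48]
t=8: [64, 90, 63, 34]
t=9: [50, 76, 49, 81]
t=10: [23, 49, 22, 54]
t=11: [59, 25, 58, 30]
t=12: [41, 67, 40, 72]
t=13: [95, 61, 94, 66]
t=14: [83, 49, 82, 54]
t=15: [59, 25, 58, 30]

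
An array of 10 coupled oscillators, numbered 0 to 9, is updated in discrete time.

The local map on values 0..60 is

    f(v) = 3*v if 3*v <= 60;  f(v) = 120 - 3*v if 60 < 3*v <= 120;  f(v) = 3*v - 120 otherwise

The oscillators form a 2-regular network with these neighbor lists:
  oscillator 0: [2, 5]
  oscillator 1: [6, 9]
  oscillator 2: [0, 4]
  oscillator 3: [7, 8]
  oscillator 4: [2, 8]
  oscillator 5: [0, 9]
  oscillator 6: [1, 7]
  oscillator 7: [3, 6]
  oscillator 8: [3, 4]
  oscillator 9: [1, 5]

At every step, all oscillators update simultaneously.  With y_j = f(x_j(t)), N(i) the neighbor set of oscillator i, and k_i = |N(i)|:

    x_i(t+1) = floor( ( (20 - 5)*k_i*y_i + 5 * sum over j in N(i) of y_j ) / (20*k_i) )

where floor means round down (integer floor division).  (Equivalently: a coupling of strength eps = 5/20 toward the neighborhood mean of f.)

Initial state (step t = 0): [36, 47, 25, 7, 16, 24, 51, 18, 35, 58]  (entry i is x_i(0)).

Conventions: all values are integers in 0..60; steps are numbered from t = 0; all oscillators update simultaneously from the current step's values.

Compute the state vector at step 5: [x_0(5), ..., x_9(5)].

Simulating step by step:
t=0: [36, 47, 25, 7, 16, 24, 51, 18, 35, 58]
t=1: [20, 26, 41, 24, 43, 44, 34, 47, 19, 49]
t=2: [46, 37, 10, 45, 14, 19, 21, 24, 49, 27]
t=3: [24, 18, 30, 20, 38, 49, 49, 45, 27, 37]
t=4: [43, 45, 29, 51, 13, 27, 28, 22, 37, 16]
t=5: [15, 21, 30, 32, 34, 36, 35, 49, 15, 42]

Answer: [15, 21, 30, 32, 34, 36, 35, 49, 15, 42]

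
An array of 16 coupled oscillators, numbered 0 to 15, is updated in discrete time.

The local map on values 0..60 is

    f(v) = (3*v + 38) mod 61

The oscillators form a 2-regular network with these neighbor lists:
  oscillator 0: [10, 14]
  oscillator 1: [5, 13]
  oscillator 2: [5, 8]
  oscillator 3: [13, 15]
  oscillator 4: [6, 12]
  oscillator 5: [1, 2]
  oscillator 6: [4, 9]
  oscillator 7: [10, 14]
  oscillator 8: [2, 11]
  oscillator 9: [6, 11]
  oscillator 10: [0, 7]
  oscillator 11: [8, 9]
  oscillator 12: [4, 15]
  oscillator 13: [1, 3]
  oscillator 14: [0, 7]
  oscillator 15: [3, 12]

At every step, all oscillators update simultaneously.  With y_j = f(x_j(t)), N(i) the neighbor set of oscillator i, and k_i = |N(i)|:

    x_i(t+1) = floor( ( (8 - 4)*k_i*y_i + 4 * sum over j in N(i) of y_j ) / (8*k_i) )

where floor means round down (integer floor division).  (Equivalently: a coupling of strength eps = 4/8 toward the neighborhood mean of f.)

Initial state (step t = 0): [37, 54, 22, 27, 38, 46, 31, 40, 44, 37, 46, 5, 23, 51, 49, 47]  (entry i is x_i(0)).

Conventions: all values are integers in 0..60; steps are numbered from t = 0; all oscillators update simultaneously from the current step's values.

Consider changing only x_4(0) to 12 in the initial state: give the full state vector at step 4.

Answer: [30, 34, 28, 27, 13, 29, 11, 24, 34, 15, 21, 28, 13, 37, 33, 14]
Key observation: This trace re-runs the system from the modified initial state.

Derivation:
t=0: [37, 54, 22, 27, 12, 46, 31, 40, 44, 37, 46, 5, 23, 51, 49, 47]
t=1: [27, 24, 47, 45, 20, 42, 14, 32, 48, 29, 42, 45, 40, 22, 16, 54]
t=2: [45, 45, 54, 40, 32, 47, 19, 22, 57, 19, 38, 41, 31, 46, 30, 30]
t=3: [34, 53, 29, 33, 16, 45, 28, 30, 27, 35, 38, 34, 9, 48, 26, 14]
t=4: [30, 34, 28, 27, 13, 29, 11, 24, 34, 15, 21, 28, 13, 37, 33, 14]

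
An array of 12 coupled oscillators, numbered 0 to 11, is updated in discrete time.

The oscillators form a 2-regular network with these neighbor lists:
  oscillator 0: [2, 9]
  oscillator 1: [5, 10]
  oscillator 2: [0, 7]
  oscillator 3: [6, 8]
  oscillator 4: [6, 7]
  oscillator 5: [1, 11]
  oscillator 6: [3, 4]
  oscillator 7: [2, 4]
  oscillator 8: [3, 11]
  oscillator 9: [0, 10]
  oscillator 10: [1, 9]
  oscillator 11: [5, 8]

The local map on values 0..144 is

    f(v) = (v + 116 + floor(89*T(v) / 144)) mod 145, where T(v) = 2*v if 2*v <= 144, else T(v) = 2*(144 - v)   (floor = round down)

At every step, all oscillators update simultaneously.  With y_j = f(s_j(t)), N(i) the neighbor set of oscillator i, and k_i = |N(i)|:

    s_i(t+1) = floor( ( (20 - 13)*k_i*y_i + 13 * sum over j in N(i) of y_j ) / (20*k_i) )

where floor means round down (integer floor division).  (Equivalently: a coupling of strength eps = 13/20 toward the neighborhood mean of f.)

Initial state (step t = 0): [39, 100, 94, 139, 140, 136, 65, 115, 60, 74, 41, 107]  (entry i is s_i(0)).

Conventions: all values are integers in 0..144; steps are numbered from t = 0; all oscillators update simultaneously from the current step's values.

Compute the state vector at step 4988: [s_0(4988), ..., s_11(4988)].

Simulating step by step:
t=0: [39, 100, 94, 139, 140, 136, 65, 115, 60, 74, 41, 107]
t=1: [103, 101, 102, 112, 117, 121, 115, 120, 114, 84, 104, 114]
t=2: [125, 123, 122, 121, 120, 122, 121, 121, 122, 125, 125, 121]
t=3: [119, 119, 119, 120, 120, 119, 120, 120, 120, 119, 119, 120]
t=4: [120, 120, 120, 120, 120, 120, 120, 120, 120, 120, 120, 120]
t=5: [120, 120, 120, 120, 120, 120, 120, 120, 120, 120, 120, 120]

Answer: [120, 120, 120, 120, 120, 120, 120, 120, 120, 120, 120, 120]
Key observation: The state at step 4, [120, 120, 120, 120, 120, 120, 120, 120, 120, 120, 120, 120], reappears at step 5: the system is in a cycle of period 1 from step 4 on.  Therefore the state at step 4988 equals the state at step 4 + ((4988 - 4) mod 1) = 4, which is [120, 120, 120, 120, 120, 120, 120, 120, 120, 120, 120, 120].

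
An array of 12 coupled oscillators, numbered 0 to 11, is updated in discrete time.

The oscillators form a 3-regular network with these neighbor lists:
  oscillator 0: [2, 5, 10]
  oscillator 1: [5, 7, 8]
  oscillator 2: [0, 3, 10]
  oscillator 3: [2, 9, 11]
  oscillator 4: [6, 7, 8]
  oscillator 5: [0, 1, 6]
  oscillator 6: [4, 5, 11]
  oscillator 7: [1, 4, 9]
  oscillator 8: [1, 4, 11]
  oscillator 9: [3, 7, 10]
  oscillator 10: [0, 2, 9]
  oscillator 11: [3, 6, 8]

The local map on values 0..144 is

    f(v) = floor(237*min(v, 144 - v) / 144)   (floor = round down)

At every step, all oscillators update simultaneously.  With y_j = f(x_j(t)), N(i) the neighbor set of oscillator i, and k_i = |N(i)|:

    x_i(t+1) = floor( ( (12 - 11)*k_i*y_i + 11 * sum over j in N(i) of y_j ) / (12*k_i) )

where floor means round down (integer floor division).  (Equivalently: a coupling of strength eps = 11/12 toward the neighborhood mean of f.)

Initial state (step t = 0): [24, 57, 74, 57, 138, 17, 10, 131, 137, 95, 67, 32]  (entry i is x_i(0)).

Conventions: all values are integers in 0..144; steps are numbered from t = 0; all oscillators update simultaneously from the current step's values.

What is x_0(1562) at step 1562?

Answer: x_0(1562) = 98
Key observation: The state at step 31, [78, 105, 72, 84, 100, 95, 105, 93, 100, 84, 72, 93], reappears at step 39: the system is in a cycle of period 8 from step 31 on.  Therefore the state at step 1562 equals the state at step 31 + ((1562 - 31) mod 8) = 34, which is [98, 66, 108, 95, 58, 74, 66, 70, 58, 95, 108, 70].

Derivation:
t=0: [24, 57, 74, 57, 138, 17, 10, 131, 137, 95, 67, 32]
t=1: [80, 25, 83, 83, 15, 47, 28, 57, 47, 75, 80, 41]
t=2: [94, 78, 103, 93, 68, 65, 55, 62, 46, 100, 105, 73]
t=3: [79, 95, 75, 84, 90, 94, 109, 97, 108, 82, 72, 85]
t=4: [104, 73, 107, 103, 66, 81, 86, 88, 85, 98, 107, 73]
t=5: [73, 98, 63, 82, 95, 92, 107, 99, 111, 73, 66, 88]
t=6: [100, 71, 108, 103, 64, 83, 83, 88, 79, 96, 111, 73]
t=7: [71, 100, 63, 83, 99, 96, 106, 99, 111, 71, 68, 93]
t=8: [99, 69, 108, 100, 64, 82, 77, 86, 74, 96, 111, 72]
t=9: [71, 104, 66, 84, 106, 99, 108, 98, 112, 74, 69, 100]
t=10: [99, 66, 108, 98, 62, 79, 68, 80, 65, 96, 113, 69]
t=11: [72, 105, 66, 82, 106, 98, 107, 97, 107, 77, 69, 98]
t=12: [100, 70, 110, 98, 65, 80, 69, 78, 66, 98, 112, 74]
t=13: [70, 107, 65, 81, 109, 100, 109, 99, 111, 78, 66, 100]
t=14: [96, 66, 108, 95, 61, 76, 66, 74, 62, 96, 109, 71]
t=15: [75, 109, 70, 84, 107, 99, 108, 97, 107, 83, 71, 98]
t=16: [102, 69, 109, 96, 64, 76, 68, 72, 63, 97, 109, 72]
t=17: [74, 110, 67, 83, 110, 98, 111, 99, 111, 84, 66, 99]
t=18: [99, 66, 107, 94, 60, 74, 66, 69, 60, 94, 107, 69]
t=19: [77, 108, 71, 84, 105, 98, 108, 97, 105, 84, 71, 97]
t=20: [102, 70, 108, 97, 66, 75, 70, 73, 66, 97, 108, 73]
t=21: [76, 112, 67, 83, 112, 100, 112, 101, 112, 83, 67, 101]
t=22: [98, 63, 107, 93, 57, 71, 63, 68, 57, 93, 107, 68]
t=23: [78, 106, 71, 84, 101, 95, 106, 94, 101, 84, 71, 94]
t=24: [104, 76, 108, 98, 71, 77, 76, 77, 71, 98, 108, 77]
t=25: [75, 111, 65, 80, 112, 96, 111, 101, 112, 80, 65, 101]
t=26: [98, 65, 107, 94, 58, 74, 65, 70, 58, 94, 107, 70]
t=27: [78, 108, 71, 85, 104, 97, 108, 96, 104, 85, 71, 96]
t=28: [103, 72, 107, 97, 67, 75, 72, 74, 67, 97, 107, 74]
t=29: [76, 113, 67, 83, 113, 102, 113, 102, 113, 83, 67, 102]
t=30: [97, 62, 107, 93, 56, 70, 62, 67, 56, 93, 107, 67]
t=31: [78, 105, 72, 84, 100, 95, 105, 93, 100, 84, 72, 93]
t=32: [105, 77, 108, 99, 72, 78, 77, 78, 72, 99, 108, 78]
t=33: [74, 111, 65, 79, 112, 95, 111, 101, 112, 79, 65, 101]
t=34: [98, 66, 108, 95, 58, 74, 66, 70, 58, 95, 108, 70]
t=35: [77, 108, 70, 84, 105, 98, 108, 96, 105, 84, 70, 96]
t=36: [102, 71, 108, 97, 67, 75, 71, 74, 67, 97, 108, 74]
t=37: [76, 112, 67, 83, 113, 101, 112, 102, 113, 83, 67, 102]
t=38: [97, 62, 107, 93, 56, 71, 62, 67, 56, 93, 107, 67]
t=39: [78, 105, 72, 84, 100, 95, 105, 93, 100, 84, 72, 93]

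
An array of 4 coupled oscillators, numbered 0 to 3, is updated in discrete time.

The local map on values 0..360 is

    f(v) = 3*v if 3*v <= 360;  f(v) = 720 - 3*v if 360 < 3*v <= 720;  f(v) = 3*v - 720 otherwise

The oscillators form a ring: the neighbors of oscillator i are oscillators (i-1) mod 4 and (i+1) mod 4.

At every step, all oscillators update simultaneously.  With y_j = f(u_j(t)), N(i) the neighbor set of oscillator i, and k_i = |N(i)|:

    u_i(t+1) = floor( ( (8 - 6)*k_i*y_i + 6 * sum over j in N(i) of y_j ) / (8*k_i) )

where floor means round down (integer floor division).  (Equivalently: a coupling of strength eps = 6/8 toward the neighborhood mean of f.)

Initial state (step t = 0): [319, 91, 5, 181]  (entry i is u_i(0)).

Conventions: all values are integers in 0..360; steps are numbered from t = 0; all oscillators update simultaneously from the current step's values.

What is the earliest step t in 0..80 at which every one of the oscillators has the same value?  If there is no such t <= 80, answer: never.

Answer: 24
Key observation: Synchronization is absorbing here: once all oscillators are equal they stay equal, and step 24 is the first all-equal step.

Derivation:
t=0: [319, 91, 5, 181]  (not all equal)
t=1: [228, 162, 172, 138]  (not all equal)
t=2: [211, 148, 253, 166]  (not all equal)
t=3: [208, 116, 196, 102]  (not all equal)
t=4: [269, 172, 278, 162]  (not all equal)
t=5: [186, 126, 192, 133]  (not all equal)
t=6: [289, 200, 284, 195]  (not all equal)
t=7: [132, 134, 128, 138]  (not all equal)
t=8: [315, 327, 318, 324]  (not all equal)
t=9: [248, 237, 250, 235]  (not all equal)
t=10: [15, 22, 16, 24]  (not all equal)
t=11: [63, 51, 63, 52]  (not all equal)
t=12: [163, 180, 163, 180]  (not all equal)
t=13: [192, 218, 192, 218]  (not all equal)
t=14: [85, 124, 85, 124]  (not all equal)
t=15: [324, 278, 324, 278]  (not all equal)
t=16: [148, 217, 148, 217]  (not all equal)
t=17: [120, 224, 120, 224]  (not all equal)
t=18: [126, 282, 126, 282]  (not all equal)
t=19: [180, 288, 180, 288]  (not all equal)
t=20: [153, 171, 153, 171]  (not all equal)
t=21: [220, 247, 220, 247]  (not all equal)
t=22: [30, 50, 30, 50]  (not all equal)
t=23: [135, 105, 135, 105]  (not all equal)
t=24: [315, 315, 315, 315]  (all equal)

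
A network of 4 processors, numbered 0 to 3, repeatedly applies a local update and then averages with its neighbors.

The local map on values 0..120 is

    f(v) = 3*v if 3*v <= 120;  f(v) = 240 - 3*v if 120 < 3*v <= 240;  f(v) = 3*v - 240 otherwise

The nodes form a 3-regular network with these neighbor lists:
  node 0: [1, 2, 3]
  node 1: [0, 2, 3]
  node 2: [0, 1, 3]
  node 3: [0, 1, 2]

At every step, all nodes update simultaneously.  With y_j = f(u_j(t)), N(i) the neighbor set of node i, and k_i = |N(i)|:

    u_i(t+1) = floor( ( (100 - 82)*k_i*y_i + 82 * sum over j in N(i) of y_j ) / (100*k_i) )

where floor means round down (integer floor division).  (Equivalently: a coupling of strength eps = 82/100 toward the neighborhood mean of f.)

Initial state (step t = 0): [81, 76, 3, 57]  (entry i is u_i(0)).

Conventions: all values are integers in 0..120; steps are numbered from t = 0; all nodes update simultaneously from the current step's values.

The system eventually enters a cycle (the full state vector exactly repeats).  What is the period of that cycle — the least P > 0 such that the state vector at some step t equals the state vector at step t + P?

Simulating step by step:
t=0: [81, 76, 3, 57]
t=1: [25, 24, 24, 18]
t=2: [67, 67, 67, 69]
t=3: [37, 37, 37, 37]
t=4: [111, 111, 111, 111]
t=5: [93, 93, 93, 93]
t=6: [39, 39, 39, 39]
t=7: [117, 117, 117, 117]
t=8: [111, 111, 111, 111]

Answer: 4
Key observation: The state at step 4, [111, 111, 111, 111], reappears at step 8 — and no state repeats earlier — so the cycle the system enters has period 4.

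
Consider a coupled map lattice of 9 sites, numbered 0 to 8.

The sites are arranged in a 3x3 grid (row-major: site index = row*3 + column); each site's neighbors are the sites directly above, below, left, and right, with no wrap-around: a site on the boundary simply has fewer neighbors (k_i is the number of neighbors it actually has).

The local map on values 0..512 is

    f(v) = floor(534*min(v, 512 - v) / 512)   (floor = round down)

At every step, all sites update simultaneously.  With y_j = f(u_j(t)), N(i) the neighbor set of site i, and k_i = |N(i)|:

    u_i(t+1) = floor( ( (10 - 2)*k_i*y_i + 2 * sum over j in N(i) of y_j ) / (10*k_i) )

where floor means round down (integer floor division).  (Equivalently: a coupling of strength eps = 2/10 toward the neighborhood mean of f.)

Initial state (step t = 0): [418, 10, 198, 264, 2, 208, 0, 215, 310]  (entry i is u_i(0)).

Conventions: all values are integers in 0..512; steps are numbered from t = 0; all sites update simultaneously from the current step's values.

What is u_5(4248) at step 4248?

Answer: u_5(4248) = 261
Key observation: The state at step 25, [260, 260, 260, 260, 260, 260, 260, 260, 261], reappears at step 27: the system is in a cycle of period 2 from step 25 on.  Therefore the state at step 4248 equals the state at step 25 + ((4248 - 25) mod 2) = 26, which is [262, 262, 262, 262, 262, 261, 262, 261, 261].

Derivation:
t=0: [418, 10, 198, 264, 2, 208, 0, 215, 310]
t=1: [105, 28, 187, 213, 37, 200, 48, 193, 212]
t=2: [112, 46, 179, 190, 63, 196, 82, 181, 217]
t=3: [117, 62, 173, 176, 83, 195, 106, 175, 220]
t=4: [122, 77, 170, 167, 100, 195, 124, 173, 221]
t=5: [127, 91, 169, 163, 115, 196, 138, 174, 222]
t=6: [132, 103, 170, 162, 127, 198, 149, 177, 223]
t=7: [137, 115, 172, 162, 138, 200, 159, 181, 224]
t=8: [142, 126, 175, 164, 148, 203, 167, 186, 226]
t=9: [148, 137, 179, 168, 158, 206, 175, 191, 228]
t=10: [154, 147, 184, 173, 167, 210, 183, 198, 230]
t=11: [161, 157, 190, 178, 177, 215, 190, 205, 233]
t=12: [168, 167, 197, 184, 186, 220, 198, 212, 238]
t=13: [176, 177, 204, 191, 195, 226, 206, 219, 243]
t=14: [184, 187, 211, 199, 204, 232, 213, 227, 248]
t=15: [193, 197, 219, 207, 213, 238, 221, 234, 254]
t=16: [202, 207, 227, 215, 223, 246, 229, 242, 260]
t=17: [211, 217, 235, 224, 232, 253, 238, 250, 260]
t=18: [221, 227, 244, 233, 241, 260, 247, 258, 261]
t=19: [231, 237, 253, 243, 251, 260, 256, 262, 261]
t=20: [242, 248, 261, 253, 259, 261, 264, 260, 261]
t=21: [253, 258, 260, 261, 262, 261, 258, 261, 261]
t=22: [262, 263, 262, 261, 260, 261, 263, 261, 261]
t=23: [260, 259, 260, 260, 261, 261, 259, 260, 261]
t=24: [262, 262, 262, 262, 261, 261, 262, 261, 261]
t=25: [260, 260, 260, 260, 260, 260, 260, 260, 261]
t=26: [262, 262, 262, 262, 262, 261, 262, 261, 261]
t=27: [260, 260, 260, 260, 260, 260, 260, 260, 261]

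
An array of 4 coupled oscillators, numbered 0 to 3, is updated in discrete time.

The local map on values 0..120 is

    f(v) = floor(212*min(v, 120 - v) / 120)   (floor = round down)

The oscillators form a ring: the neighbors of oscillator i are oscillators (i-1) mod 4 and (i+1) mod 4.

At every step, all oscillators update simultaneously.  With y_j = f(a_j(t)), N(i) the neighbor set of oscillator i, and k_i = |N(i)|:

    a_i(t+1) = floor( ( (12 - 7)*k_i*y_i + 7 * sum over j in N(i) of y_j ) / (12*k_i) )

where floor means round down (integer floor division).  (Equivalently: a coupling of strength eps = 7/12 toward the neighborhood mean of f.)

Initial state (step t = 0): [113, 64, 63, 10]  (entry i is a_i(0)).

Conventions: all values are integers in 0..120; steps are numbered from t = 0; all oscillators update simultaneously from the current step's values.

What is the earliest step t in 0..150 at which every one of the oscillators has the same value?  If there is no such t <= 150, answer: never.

Answer: 11
Key observation: Synchronization is absorbing here: once all oscillators are equal they stay equal, and step 11 is the first all-equal step.

Derivation:
t=0: [113, 64, 63, 10]  (not all equal)
t=1: [38, 73, 75, 39]  (not all equal)
t=2: [71, 77, 76, 70]  (not all equal)
t=3: [83, 78, 79, 84]  (not all equal)
t=4: [67, 70, 69, 66]  (not all equal)
t=5: [92, 90, 90, 92]  (not all equal)
t=6: [50, 51, 51, 50]  (not all equal)
t=7: [88, 89, 89, 88]  (not all equal)
t=8: [55, 54, 54, 55]  (not all equal)
t=9: [96, 95, 95, 96]  (not all equal)
t=10: [42, 43, 43, 42]  (not all equal)
t=11: [74, 74, 74, 74]  (all equal)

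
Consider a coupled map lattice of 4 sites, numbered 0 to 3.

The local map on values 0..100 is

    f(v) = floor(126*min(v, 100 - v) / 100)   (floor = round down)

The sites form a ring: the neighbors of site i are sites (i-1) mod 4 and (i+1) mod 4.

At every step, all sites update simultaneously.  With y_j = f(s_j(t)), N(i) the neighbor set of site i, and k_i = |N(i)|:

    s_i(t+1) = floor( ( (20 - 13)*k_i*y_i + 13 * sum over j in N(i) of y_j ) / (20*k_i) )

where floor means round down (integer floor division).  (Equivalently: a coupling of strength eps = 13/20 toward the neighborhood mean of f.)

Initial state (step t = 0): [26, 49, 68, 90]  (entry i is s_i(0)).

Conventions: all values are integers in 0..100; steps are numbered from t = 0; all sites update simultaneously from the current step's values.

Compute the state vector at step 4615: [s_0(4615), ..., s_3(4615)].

Answer: [55, 55, 55, 55]
Key observation: The state at step 6, [56, 56, 56, 56], reappears at step 8: the system is in a cycle of period 2 from step 6 on.  Therefore the state at step 4615 equals the state at step 6 + ((4615 - 6) mod 2) = 7, which is [55, 55, 55, 55].

Derivation:
t=0: [26, 49, 68, 90]
t=1: [34, 44, 37, 27]
t=2: [43, 47, 45, 40]
t=3: [54, 56, 55, 53]
t=4: [57, 55, 56, 57]
t=5: [54, 55, 55, 54]
t=6: [56, 56, 56, 56]
t=7: [55, 55, 55, 55]
t=8: [56, 56, 56, 56]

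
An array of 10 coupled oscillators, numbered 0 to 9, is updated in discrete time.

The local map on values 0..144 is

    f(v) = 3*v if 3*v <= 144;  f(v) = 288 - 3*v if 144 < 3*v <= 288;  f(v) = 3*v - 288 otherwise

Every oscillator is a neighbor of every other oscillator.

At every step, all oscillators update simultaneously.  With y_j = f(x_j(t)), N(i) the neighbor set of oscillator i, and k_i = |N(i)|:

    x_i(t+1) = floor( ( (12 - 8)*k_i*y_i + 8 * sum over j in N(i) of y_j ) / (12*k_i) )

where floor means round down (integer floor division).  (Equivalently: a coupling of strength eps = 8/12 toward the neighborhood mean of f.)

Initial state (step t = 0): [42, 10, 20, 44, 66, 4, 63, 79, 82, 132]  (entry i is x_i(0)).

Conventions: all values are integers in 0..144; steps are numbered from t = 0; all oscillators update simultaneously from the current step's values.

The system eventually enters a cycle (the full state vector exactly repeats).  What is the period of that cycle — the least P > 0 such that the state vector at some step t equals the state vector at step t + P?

Answer: 5
Key observation: The state at step 8, [67, 67, 69, 67, 69, 66, 69, 68, 67, 68], reappears at step 13 — and no state repeats earlier — so the cycle the system enters has period 5.

Derivation:
t=0: [42, 10, 20, 44, 66, 4, 63, 79, 82, 132]
t=1: [88, 63, 71, 89, 78, 58, 81, 68, 66, 83]
t=2: [54, 73, 67, 53, 61, 77, 59, 69, 71, 57]
t=3: [103, 88, 93, 104, 98, 85, 99, 91, 90, 101]
t=4: [18, 19, 15, 19, 14, 21, 15, 16, 17, 16]
t=5: [51, 52, 49, 52, 48, 54, 49, 50, 51, 50]
t=6: [135, 135, 137, 135, 138, 133, 137, 136, 135, 136]
t=7: [118, 118, 120, 118, 120, 117, 120, 119, 118, 119]
t=8: [67, 67, 69, 67, 69, 66, 69, 68, 67, 68]
t=9: [85, 85, 83, 85, 83, 86, 83, 84, 85, 84]
t=10: [34, 34, 36, 34, 36, 33, 36, 35, 34, 35]
t=11: [103, 103, 105, 103, 105, 102, 105, 104, 103, 104]
t=12: [22, 22, 24, 22, 24, 21, 24, 23, 22, 23]
t=13: [67, 67, 69, 67, 69, 66, 69, 68, 67, 68]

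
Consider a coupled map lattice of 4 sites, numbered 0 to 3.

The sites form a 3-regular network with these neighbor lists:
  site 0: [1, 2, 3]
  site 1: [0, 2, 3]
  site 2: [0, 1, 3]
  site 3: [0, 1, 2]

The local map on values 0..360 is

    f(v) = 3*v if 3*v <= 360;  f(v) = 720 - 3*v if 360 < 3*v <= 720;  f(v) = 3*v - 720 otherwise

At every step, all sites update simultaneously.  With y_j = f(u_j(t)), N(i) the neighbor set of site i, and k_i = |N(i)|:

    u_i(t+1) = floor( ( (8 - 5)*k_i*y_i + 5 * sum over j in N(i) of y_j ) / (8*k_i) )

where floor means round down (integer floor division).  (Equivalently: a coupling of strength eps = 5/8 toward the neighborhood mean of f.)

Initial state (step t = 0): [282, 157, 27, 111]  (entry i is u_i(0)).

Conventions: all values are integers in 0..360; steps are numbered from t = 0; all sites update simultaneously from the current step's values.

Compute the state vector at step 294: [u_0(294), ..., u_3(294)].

Simulating step by step:
t=0: [282, 157, 27, 111]
t=1: [185, 205, 177, 219]
t=2: [136, 126, 140, 119]
t=3: [325, 330, 323, 332]
t=4: [261, 263, 260, 264]
t=5: [65, 66, 65, 67]
t=6: [196, 197, 196, 197]
t=7: [130, 130, 130, 130]
t=8: [330, 330, 330, 330]
t=9: [270, 270, 270, 270]
t=10: [90, 90, 90, 90]
t=11: [270, 270, 270, 270]

Answer: [90, 90, 90, 90]
Key observation: The state at step 9, [270, 270, 270, 270], reappears at step 11: the system is in a cycle of period 2 from step 9 on.  Therefore the state at step 294 equals the state at step 9 + ((294 - 9) mod 2) = 10, which is [90, 90, 90, 90].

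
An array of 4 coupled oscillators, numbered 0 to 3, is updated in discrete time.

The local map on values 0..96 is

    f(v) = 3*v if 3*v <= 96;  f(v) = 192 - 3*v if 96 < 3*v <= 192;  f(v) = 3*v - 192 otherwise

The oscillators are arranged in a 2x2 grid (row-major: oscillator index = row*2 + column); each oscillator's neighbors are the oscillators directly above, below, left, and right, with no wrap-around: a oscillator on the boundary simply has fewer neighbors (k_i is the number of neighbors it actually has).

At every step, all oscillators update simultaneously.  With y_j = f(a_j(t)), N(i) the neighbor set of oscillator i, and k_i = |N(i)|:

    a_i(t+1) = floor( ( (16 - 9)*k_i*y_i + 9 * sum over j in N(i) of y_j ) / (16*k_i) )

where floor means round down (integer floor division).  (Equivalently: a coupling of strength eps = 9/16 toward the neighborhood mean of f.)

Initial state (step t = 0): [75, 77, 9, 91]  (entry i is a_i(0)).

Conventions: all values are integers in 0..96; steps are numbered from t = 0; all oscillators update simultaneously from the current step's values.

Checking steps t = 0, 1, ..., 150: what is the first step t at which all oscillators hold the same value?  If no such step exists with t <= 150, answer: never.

Answer: 18
Key observation: Synchronization is absorbing here: once all oscillators are equal they stay equal, and step 18 is the first all-equal step.

Derivation:
t=0: [75, 77, 9, 91]  (not all equal)
t=1: [33, 49, 43, 54]  (not all equal)
t=2: [71, 54, 62, 43]  (not all equal)
t=3: [19, 36, 26, 37]  (not all equal)
t=4: [70, 75, 72, 81]  (not all equal)
t=5: [23, 33, 29, 38]  (not all equal)
t=6: [80, 82, 79, 84]  (not all equal)
t=7: [48, 54, 50, 54]  (not all equal)
t=8: [41, 35, 40, 33]  (not all equal)
t=9: [74, 83, 77, 85]  (not all equal)
t=10: [40, 51, 43, 54]  (not all equal)
t=11: [60, 45, 56, 41]  (not all equal)
t=12: [28, 47, 33, 52]  (not all equal)
t=13: [77, 56, 74, 56]  (not all equal)
t=14: [32, 28, 30, 25]  (not all equal)
t=15: [90, 84, 87, 81]  (not all equal)
t=16: [70, 62, 66, 58]  (not all equal)
t=17: [11, 12, 12, 11]  (not all equal)
t=18: [34, 34, 34, 34]  (all equal)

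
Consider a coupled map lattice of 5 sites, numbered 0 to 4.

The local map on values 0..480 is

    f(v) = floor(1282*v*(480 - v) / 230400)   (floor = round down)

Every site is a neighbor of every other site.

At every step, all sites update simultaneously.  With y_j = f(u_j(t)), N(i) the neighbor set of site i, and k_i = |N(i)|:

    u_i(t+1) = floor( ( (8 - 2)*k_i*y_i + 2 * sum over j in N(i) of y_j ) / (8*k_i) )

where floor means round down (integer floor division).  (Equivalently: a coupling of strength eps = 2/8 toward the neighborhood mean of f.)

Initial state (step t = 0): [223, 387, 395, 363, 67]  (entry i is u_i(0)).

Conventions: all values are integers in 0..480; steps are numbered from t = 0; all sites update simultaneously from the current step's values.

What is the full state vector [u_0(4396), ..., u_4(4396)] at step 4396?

Answer: [301, 301, 301, 301, 301]
Key observation: The state at step 7, [299, 299, 299, 299, 299], reappears at step 9: the system is in a cycle of period 2 from step 7 on.  Therefore the state at step 4396 equals the state at step 7 + ((4396 - 7) mod 2) = 8, which is [301, 301, 301, 301, 301].

Derivation:
t=0: [223, 387, 395, 363, 67]
t=1: [286, 205, 196, 230, 173]
t=2: [308, 311, 308, 315, 299]
t=3: [294, 292, 294, 290, 298]
t=4: [304, 304, 304, 305, 301]
t=5: [297, 297, 297, 296, 298]
t=6: [302, 302, 302, 302, 301]
t=7: [299, 299, 299, 299, 299]
t=8: [301, 301, 301, 301, 301]
t=9: [299, 299, 299, 299, 299]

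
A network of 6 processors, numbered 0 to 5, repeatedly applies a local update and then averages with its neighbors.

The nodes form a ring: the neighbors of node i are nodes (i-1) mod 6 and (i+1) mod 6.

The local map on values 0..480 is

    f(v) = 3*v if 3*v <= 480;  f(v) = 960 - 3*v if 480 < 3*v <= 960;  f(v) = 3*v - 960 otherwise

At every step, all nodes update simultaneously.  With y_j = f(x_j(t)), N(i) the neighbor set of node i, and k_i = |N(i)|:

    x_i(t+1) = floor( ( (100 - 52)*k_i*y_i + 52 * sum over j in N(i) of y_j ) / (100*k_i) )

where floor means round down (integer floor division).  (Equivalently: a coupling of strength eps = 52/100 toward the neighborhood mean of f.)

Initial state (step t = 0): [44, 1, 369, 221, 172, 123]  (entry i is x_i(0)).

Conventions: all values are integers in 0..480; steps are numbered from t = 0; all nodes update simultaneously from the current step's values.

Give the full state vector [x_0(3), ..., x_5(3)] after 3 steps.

Answer: [165, 82, 158, 288, 368, 309]

Derivation:
t=0: [44, 1, 369, 221, 172, 123]
t=1: [160, 73, 148, 296, 386, 326]
t=2: [292, 345, 288, 201, 118, 184]
t=3: [165, 82, 158, 288, 368, 309]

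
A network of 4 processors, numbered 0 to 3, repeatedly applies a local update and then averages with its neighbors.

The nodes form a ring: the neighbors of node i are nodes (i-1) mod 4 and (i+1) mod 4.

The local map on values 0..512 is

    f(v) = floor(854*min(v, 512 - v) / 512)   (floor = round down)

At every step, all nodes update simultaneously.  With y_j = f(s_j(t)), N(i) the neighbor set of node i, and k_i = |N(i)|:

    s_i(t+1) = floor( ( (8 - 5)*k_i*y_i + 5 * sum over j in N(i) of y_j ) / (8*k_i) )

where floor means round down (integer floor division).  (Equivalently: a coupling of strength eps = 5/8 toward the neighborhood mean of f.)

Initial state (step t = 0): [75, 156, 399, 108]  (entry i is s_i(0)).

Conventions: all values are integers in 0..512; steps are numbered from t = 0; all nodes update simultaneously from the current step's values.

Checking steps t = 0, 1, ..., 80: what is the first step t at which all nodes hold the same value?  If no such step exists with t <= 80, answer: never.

Answer: 13
Key observation: Synchronization is absorbing here: once all nodes are equal they stay equal, and step 13 is the first all-equal step.

Derivation:
t=0: [75, 156, 399, 108]  (not all equal)
t=1: [184, 195, 208, 165]  (not all equal)
t=2: [302, 325, 317, 306]  (not all equal)
t=3: [335, 327, 326, 339]  (not all equal)
t=4: [296, 304, 302, 297]  (not all equal)
t=5: [355, 351, 351, 356]  (not all equal)
t=6: [262, 265, 265, 262]  (not all equal)
t=7: [414, 412, 412, 414]  (not all equal)
t=8: [163, 165, 165, 163]  (not all equal)
t=9: [272, 273, 273, 272]  (not all equal)
t=10: [399, 398, 398, 399]  (not all equal)
t=11: [188, 189, 189, 188]  (not all equal)
t=12: [313, 314, 314, 313]  (not all equal)
t=13: [330, 330, 330, 330]  (all equal)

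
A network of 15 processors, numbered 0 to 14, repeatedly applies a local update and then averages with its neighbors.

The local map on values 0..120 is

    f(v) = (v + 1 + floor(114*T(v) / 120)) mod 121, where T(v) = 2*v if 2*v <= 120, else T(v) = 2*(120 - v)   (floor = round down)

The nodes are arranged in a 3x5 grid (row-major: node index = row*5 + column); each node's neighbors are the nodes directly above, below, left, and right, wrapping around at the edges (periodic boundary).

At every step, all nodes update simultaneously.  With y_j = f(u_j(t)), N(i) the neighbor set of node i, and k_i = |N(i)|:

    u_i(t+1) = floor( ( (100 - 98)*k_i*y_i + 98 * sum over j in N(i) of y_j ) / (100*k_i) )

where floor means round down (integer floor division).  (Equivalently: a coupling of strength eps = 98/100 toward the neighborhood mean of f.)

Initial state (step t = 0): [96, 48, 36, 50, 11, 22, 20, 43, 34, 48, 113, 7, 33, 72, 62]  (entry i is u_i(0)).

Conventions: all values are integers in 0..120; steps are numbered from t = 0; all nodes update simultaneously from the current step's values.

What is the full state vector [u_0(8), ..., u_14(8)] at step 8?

Answer: [43, 51, 91, 89, 73, 49, 54, 82, 100, 59, 44, 54, 89, 93, 74]

Derivation:
t=0: [96, 48, 36, 50, 11, 22, 20, 43, 34, 48, 113, 7, 33, 72, 62]
t=1: [30, 50, 37, 68, 29, 27, 27, 88, 24, 60, 38, 44, 44, 67, 25]
t=2: [75, 69, 28, 76, 65, 82, 35, 65, 44, 76, 62, 54, 46, 48, 74]
t=3: [44, 64, 37, 39, 39, 57, 42, 50, 35, 32, 38, 52, 45, 24, 39]
t=4: [78, 36, 50, 98, 82, 52, 36, 54, 76, 93, 50, 42, 57, 84, 97]
t=5: [48, 43, 50, 32, 25, 47, 44, 53, 27, 30, 22, 68, 23, 30, 28]
t=6: [38, 23, 48, 66, 70, 43, 24, 44, 75, 63, 41, 35, 48, 80, 78]
t=7: [59, 75, 34, 35, 61, 86, 45, 36, 35, 31, 64, 69, 40, 36, 62]
t=8: [43, 51, 91, 89, 73, 49, 54, 82, 100, 59, 44, 54, 89, 93, 74]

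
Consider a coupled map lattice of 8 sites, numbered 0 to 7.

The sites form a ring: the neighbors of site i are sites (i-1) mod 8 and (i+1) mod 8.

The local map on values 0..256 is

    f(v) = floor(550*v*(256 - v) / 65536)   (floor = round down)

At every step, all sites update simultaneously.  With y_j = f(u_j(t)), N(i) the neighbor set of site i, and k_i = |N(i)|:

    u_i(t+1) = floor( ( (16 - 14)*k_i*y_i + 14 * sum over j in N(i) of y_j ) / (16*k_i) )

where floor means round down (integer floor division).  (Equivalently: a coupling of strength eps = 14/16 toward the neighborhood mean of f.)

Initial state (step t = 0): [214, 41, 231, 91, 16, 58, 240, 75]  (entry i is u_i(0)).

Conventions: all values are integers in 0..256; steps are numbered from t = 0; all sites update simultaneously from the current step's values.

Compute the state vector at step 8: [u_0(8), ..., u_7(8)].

Simulating step by step:
t=0: [214, 41, 231, 91, 16, 58, 240, 75]
t=1: [90, 62, 93, 50, 101, 40, 95, 60]
t=2: [102, 122, 97, 123, 85, 122, 90, 122]
t=3: [136, 130, 136, 126, 135, 124, 135, 129]
t=4: [136, 136, 136, 136, 137, 137, 137, 136]
t=5: [136, 136, 136, 136, 136, 136, 136, 136]
t=6: [136, 136, 136, 136, 136, 136, 136, 136]
t=7: [136, 136, 136, 136, 136, 136, 136, 136]
t=8: [136, 136, 136, 136, 136, 136, 136, 136]

Answer: [136, 136, 136, 136, 136, 136, 136, 136]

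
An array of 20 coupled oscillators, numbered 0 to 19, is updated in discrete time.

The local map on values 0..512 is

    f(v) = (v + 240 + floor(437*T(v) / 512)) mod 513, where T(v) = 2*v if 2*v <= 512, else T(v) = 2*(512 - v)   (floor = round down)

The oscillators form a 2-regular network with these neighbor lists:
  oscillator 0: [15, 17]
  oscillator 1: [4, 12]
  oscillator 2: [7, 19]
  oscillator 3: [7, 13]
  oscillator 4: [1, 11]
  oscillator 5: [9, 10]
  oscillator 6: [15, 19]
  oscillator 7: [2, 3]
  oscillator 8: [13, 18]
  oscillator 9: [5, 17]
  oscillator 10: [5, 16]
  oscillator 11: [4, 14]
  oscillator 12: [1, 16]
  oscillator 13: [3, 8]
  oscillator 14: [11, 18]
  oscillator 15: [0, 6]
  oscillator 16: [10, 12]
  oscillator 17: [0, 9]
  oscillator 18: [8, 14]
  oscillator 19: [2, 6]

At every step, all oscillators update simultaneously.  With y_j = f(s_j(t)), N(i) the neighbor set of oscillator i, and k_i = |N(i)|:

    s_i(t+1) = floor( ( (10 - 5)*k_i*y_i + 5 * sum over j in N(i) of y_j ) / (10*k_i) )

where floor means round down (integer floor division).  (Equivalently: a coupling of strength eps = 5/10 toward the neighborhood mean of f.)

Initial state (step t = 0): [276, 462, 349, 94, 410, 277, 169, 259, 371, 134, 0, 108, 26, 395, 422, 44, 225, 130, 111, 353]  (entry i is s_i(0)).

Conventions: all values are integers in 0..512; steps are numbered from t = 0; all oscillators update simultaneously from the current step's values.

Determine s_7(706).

Simulating step by step:
t=0: [276, 462, 349, 94, 410, 277, 169, 259, 371, 134, 0, 108, 26, 395, 422, 44, 225, 130, 111, 353]
t=1: [311, 292, 369, 431, 228, 284, 269, 420, 256, 165, 305, 162, 307, 368, 162, 326, 305, 162, 173, 310]
t=2: [324, 378, 341, 309, 311, 339, 392, 311, 343, 227, 388, 209, 386, 349, 172, 382, 384, 221, 243, 378]
t=3: [349, 343, 358, 374, 346, 347, 327, 375, 363, 342, 335, 289, 329, 362, 265, 338, 328, 340, 329, 337]
t=4: [357, 360, 347, 338, 366, 358, 365, 338, 350, 358, 363, 390, 365, 342, 397, 361, 367, 358, 373, 360]
t=5: [347, 344, 354, 361, 338, 346, 343, 360, 350, 347, 344, 328, 342, 358, 325, 345, 342, 347, 336, 347]
t=6: [355, 358, 350, 345, 362, 356, 357, 346, 354, 355, 357, 367, 358, 348, 368, 356, 358, 355, 362, 354]
t=7: [349, 346, 353, 356, 344, 349, 348, 355, 349, 349, 348, 341, 347, 353, 341, 349, 347, 350, 345, 350]
t=8: [353, 356, 351, 349, 357, 354, 353, 350, 354, 353, 354, 358, 355, 351, 358, 354, 354, 353, 356, 352]
t=9: [350, 349, 352, 353, 348, 350, 351, 353, 350, 350, 350, 347, 349, 352, 347, 350, 350, 351, 348, 351]
t=10: [352, 354, 351, 351, 354, 353, 352, 351, 353, 352, 353, 354, 353, 352, 354, 352, 353, 352, 354, 352]
t=11: [352, 350, 352, 352, 350, 351, 352, 352, 351, 351, 351, 350, 350, 351, 350, 352, 351, 352, 350, 352]
t=12: [352, 353, 352, 352, 353, 352, 352, 352, 352, 352, 352, 353, 352, 352, 353, 352, 352, 352, 352, 352]
t=13: [352, 351, 352, 352, 351, 352, 352, 352, 352, 352, 352, 351, 351, 352, 351, 352, 352, 352, 351, 352]
t=14: [352, 352, 352, 352, 352, 352, 352, 352, 352, 352, 352, 352, 352, 352, 352, 352, 352, 352, 352, 352]
t=15: [352, 352, 352, 352, 352, 352, 352, 352, 352, 352, 352, 352, 352, 352, 352, 352, 352, 352, 352, 352]

Answer: s_7(706) = 352
Key observation: The state at step 14, [352, 352, 352, 352, 352, 352, 352, 352, 352, 352, 352, 352, 352, 352, 352, 352, 352, 352, 352, 352], reappears at step 15: the system is in a cycle of period 1 from step 14 on.  Therefore the state at step 706 equals the state at step 14 + ((706 - 14) mod 1) = 14, which is [352, 352, 352, 352, 352, 352, 352, 352, 352, 352, 352, 352, 352, 352, 352, 352, 352, 352, 352, 352].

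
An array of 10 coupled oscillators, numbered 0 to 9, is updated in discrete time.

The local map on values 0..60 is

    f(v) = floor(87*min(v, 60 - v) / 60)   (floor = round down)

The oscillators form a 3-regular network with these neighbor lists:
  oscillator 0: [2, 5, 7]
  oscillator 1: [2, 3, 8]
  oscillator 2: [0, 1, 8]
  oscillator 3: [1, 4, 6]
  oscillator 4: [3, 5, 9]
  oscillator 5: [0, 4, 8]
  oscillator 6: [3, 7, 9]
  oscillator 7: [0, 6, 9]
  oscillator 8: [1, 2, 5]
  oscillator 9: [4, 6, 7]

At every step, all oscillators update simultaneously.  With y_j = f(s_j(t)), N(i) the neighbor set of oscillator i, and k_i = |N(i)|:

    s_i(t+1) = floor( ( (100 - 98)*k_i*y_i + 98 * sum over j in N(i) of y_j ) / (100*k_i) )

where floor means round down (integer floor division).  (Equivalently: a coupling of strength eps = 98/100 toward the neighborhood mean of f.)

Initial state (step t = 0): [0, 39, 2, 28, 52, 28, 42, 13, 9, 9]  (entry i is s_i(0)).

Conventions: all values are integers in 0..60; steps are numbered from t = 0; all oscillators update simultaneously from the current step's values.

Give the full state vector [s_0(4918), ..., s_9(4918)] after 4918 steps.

Simulating step by step:
t=0: [0, 39, 2, 28, 52, 28, 42, 13, 9, 9]
t=1: [19, 18, 14, 22, 30, 8, 23, 13, 23, 18]
t=2: [16, 27, 28, 33, 23, 33, 25, 28, 19, 31]
t=3: [39, 35, 29, 36, 39, 27, 40, 33, 39, 36]
t=4: [39, 35, 32, 31, 35, 30, 35, 31, 38, 32]
t=5: [41, 37, 32, 36, 41, 32, 41, 35, 39, 38]
t=6: [38, 34, 30, 29, 34, 28, 33, 28, 37, 30]
t=7: [40, 39, 33, 37, 41, 33, 41, 37, 39, 38]
t=8: [36, 33, 29, 28, 34, 28, 32, 29, 35, 29]
t=9: [41, 39, 36, 38, 40, 35, 41, 38, 40, 39]
t=10: [33, 31, 28, 28, 32, 28, 30, 28, 33, 29]
t=11: [39, 39, 40, 41, 40, 39, 40, 41, 40, 41]
t=12: [28, 28, 29, 29, 28, 29, 27, 28, 29, 28]
t=13: [41, 41, 40, 39, 41, 40, 40, 39, 41, 39]
t=14: [29, 28, 27, 27, 29, 27, 29, 28, 28, 28]
t=15: [39, 39, 40, 41, 39, 41, 39, 41, 39, 41]
t=16: [27, 28, 29, 29, 27, 29, 27, 28, 28, 28]
t=17: [41, 41, 39, 39, 41, 39, 40, 39, 41, 39]
t=18: [29, 28, 27, 27, 29, 27, 29, 28, 28, 28]

Answer: [29, 28, 27, 27, 29, 27, 29, 28, 28, 28]
Key observation: The state at step 14, [29, 28, 27, 27, 29, 27, 29, 28, 28, 28], reappears at step 18: the system is in a cycle of period 4 from step 14 on.  Therefore the state at step 4918 equals the state at step 14 + ((4918 - 14) mod 4) = 14, which is [29, 28, 27, 27, 29, 27, 29, 28, 28, 28].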